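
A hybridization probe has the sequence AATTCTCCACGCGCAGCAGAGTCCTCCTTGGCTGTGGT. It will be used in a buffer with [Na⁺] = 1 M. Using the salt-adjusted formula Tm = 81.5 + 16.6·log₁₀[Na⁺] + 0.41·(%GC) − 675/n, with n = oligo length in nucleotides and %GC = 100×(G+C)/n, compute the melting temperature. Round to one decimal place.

87.5°C

Length n = 38. Scanning the sequence gives T=10, C=12, G=10, A=6.
G+C = 22, so %GC = 22/38 × 100 = 57.895%
Salt term: 16.6 × (0) = 0
GC term: 0.41 × 57.895 = 23.737; length term: −675/38 = −17.763
Tm = 81.5 + (0) + 23.737 − 17.763 = 87.474 → 87.5°C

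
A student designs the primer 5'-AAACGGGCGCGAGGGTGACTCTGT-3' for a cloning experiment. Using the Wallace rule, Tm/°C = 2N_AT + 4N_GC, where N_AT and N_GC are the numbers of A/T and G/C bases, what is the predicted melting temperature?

78°C

Counting bases: A=5, C=5, G=10, T=4
AT pairs contribute 9, GC pairs contribute 15.
Tm = 2(9) + 4(15) = 18 + 60 = 78°C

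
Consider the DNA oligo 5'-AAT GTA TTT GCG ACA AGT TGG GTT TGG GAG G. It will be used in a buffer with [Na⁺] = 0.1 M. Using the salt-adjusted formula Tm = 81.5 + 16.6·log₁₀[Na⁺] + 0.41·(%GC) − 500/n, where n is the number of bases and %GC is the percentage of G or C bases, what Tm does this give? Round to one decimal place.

Length n = 31. Counting bases: G=12, C=2, T=10, A=7
G+C = 14, so %GC = 14/31 × 100 = 45.161%
Salt term: 16.6 × (-1) = -16.6
GC term: 0.41 × 45.161 = 18.516; length term: −500/31 = −16.129
Tm = 81.5 + (-16.6) + 18.516 − 16.129 = 67.287 → 67.3°C

67.3°C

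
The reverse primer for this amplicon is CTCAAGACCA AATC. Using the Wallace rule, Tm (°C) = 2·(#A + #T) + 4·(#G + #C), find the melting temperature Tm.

40°C

Counting bases: G=1, T=2, C=5, A=6
AT pairs contribute 8, GC pairs contribute 6.
Tm = 2(8) + 4(6) = 16 + 24 = 40°C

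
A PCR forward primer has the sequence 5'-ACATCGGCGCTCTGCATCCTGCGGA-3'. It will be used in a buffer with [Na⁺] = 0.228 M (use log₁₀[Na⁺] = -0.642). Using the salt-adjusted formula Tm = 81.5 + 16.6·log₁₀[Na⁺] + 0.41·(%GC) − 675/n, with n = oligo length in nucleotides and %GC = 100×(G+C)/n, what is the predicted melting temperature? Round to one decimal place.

70.1°C

Length n = 25. Base counts: C=9, A=4, T=5, G=7
G+C = 16, so %GC = 16/25 × 100 = 64%
Salt term: 16.6 × (-0.642) = -10.657
GC term: 0.41 × 64 = 26.24; length term: −675/25 = −27
Tm = 81.5 + (-10.657) + 26.24 − 27 = 70.083 → 70.1°C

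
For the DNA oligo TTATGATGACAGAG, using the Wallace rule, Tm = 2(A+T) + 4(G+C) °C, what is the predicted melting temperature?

38°C

Counting bases: A=5, G=4, C=1, T=4
So N_AT = 9 and N_GC = 5.
Tm = 4·5 + 2·9 = 20 + 18 = 38°C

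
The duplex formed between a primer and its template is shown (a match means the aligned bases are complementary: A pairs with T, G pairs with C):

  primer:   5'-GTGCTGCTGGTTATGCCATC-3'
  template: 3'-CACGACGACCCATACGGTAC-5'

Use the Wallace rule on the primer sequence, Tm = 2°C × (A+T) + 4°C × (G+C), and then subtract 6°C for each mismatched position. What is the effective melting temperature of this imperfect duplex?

50°C

Primer base counts: A=2, T=7, G=6, C=5 → A+T=9, G+C=11
Perfect-match Tm = 2(9) + 4(11) = 18 + 44 = 62°C
Mismatches (positions where the bases are not complementary): 2 (at positions 11, 20)
Effective Tm = 62 − 2×6 = 62 − 12 = 50°C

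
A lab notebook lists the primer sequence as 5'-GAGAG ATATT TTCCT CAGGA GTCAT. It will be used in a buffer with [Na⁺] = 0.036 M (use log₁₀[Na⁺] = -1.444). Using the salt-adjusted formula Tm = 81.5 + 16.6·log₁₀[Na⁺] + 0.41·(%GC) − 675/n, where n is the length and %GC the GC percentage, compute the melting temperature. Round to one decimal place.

Length n = 25. Scanning the sequence gives T=8, C=4, G=6, A=7.
G+C = 10, so %GC = 10/25 × 100 = 40%
Salt term: 16.6 × (-1.444) = -23.97
GC term: 0.41 × 40 = 16.4; length term: −675/25 = −27
Tm = 81.5 + (-23.97) + 16.4 − 27 = 46.93 → 46.9°C

46.9°C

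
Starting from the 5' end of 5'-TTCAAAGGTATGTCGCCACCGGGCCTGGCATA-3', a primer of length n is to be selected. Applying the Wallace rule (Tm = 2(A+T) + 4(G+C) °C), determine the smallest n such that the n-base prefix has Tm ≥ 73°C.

First 23 bases: TTCAAAGGTATGTCGCCACCGGG → Tm = 72°C (< 73°C)
First 24 bases: TTCAAAGGTATGTCGCCACCGGGC → Tm = 76°C (≥ 73°C)
Each additional base adds 2°C (A/T) or 4°C (G/C), so Tm is non-decreasing in n; n = 24 is the first length to reach 73°C.

n = 24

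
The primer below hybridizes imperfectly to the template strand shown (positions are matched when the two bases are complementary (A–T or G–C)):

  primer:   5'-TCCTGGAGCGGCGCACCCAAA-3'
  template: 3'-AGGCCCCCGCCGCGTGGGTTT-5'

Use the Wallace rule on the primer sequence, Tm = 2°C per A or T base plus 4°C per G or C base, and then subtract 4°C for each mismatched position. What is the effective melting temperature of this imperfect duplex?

Primer base counts: A=5, T=2, G=6, C=8 → A+T=7, G+C=14
Perfect-match Tm = 2(7) + 4(14) = 14 + 56 = 70°C
Mismatches (positions where the bases are not complementary): 2 (at positions 4, 7)
Effective Tm = 70 − 2×4 = 70 − 8 = 62°C

62°C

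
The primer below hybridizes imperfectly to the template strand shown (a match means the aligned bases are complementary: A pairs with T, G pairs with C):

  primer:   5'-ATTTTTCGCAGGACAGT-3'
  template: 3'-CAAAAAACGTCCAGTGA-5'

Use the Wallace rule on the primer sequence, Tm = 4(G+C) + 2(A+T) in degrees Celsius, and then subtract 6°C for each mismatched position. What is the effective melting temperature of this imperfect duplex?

Primer base counts: A=4, T=6, G=4, C=3 → A+T=10, G+C=7
Perfect-match Tm = 2(10) + 4(7) = 20 + 28 = 48°C
Mismatches (positions where the bases are not complementary): 4 (at positions 1, 7, 13, 16)
Effective Tm = 48 − 4×6 = 48 − 24 = 24°C

24°C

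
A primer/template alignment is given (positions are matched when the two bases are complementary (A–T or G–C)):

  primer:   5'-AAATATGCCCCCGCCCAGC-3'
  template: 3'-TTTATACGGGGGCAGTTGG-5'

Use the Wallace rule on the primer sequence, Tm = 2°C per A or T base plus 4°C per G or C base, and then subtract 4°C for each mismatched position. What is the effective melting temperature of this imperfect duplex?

50°C

Primer base counts: A=5, T=2, G=3, C=9 → A+T=7, G+C=12
Perfect-match Tm = 2(7) + 4(12) = 14 + 48 = 62°C
Mismatches (positions where the bases are not complementary): 3 (at positions 14, 16, 18)
Effective Tm = 62 − 3×4 = 62 − 12 = 50°C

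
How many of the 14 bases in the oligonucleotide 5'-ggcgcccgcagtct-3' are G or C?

11

Base counts: C=6, T=2, A=1, G=5
Total G or C: 5 + 6 = 11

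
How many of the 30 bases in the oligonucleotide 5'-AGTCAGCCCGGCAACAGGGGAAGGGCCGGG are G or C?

Scanning the sequence gives A=7, G=14, C=8, T=1.
Total G or C: 14 + 8 = 22

22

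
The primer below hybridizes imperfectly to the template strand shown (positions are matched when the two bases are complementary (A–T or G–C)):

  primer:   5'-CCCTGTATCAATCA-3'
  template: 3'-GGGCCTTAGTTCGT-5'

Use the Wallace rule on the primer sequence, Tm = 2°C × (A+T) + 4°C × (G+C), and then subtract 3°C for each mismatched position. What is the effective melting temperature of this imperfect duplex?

31°C

Primer base counts: A=4, T=4, G=1, C=5 → A+T=8, G+C=6
Perfect-match Tm = 2(8) + 4(6) = 16 + 24 = 40°C
Mismatches (positions where the bases are not complementary): 3 (at positions 4, 6, 12)
Effective Tm = 40 − 3×3 = 40 − 9 = 31°C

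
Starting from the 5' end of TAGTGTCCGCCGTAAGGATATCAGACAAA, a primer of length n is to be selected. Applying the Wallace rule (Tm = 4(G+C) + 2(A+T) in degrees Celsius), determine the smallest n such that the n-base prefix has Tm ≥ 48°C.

n = 16

First 15 bases: TAGTGTCCGCCGTAA → Tm = 46°C (< 48°C)
First 16 bases: TAGTGTCCGCCGTAAG → Tm = 50°C (≥ 48°C)
Each additional base adds 2°C (A/T) or 4°C (G/C), so Tm is non-decreasing in n; n = 16 is the first length to reach 48°C.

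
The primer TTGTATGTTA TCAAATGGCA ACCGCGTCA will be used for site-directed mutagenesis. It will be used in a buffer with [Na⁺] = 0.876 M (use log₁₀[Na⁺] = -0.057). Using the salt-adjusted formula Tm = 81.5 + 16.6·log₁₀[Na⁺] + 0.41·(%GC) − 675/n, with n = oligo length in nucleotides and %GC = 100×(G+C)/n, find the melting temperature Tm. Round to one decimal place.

Length n = 29. Scanning the sequence gives C=6, G=6, A=8, T=9.
G+C = 12, so %GC = 12/29 × 100 = 41.379%
Salt term: 16.6 × (-0.057) = -0.946
GC term: 0.41 × 41.379 = 16.965; length term: −675/29 = −23.276
Tm = 81.5 + (-0.946) + 16.965 − 23.276 = 74.243 → 74.2°C

74.2°C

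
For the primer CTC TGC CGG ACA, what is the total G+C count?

8

Base counts: C=5, G=3, A=2, T=2
Total G or C: 3 + 5 = 8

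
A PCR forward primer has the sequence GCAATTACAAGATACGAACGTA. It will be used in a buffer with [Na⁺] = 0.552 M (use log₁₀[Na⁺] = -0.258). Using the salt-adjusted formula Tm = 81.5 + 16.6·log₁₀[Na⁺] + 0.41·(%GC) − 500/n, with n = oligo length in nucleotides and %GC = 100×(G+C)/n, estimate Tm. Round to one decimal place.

69.4°C

Length n = 22. C=4, A=10, G=4, T=4
G+C = 8, so %GC = 8/22 × 100 = 36.364%
Salt term: 16.6 × (-0.258) = -4.283
GC term: 0.41 × 36.364 = 14.909; length term: −500/22 = −22.727
Tm = 81.5 + (-4.283) + 14.909 − 22.727 = 69.399 → 69.4°C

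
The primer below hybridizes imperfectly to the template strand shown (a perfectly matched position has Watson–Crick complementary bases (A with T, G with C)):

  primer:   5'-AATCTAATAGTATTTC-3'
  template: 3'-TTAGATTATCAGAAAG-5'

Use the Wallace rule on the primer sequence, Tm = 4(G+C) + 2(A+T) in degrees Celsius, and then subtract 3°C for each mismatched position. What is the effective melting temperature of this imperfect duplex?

35°C

Primer base counts: A=6, T=7, G=1, C=2 → A+T=13, G+C=3
Perfect-match Tm = 2(13) + 4(3) = 26 + 12 = 38°C
Mismatches (positions where the bases are not complementary): 1 (at position 12)
Effective Tm = 38 − 1×3 = 38 − 3 = 35°C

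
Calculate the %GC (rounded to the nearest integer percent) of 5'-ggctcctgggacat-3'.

C=4, A=2, T=3, G=5
G+C = 5 + 4 = 9 out of 14 bases
%GC = 9/14 × 100 = 64.29% ≈ 64%

64%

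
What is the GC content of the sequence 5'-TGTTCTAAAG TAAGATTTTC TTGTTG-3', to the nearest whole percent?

Counting bases: G=5, A=6, T=13, C=2
G+C = 5 + 2 = 7 out of 26 bases
%GC = 7/26 × 100 = 26.92% ≈ 27%

27%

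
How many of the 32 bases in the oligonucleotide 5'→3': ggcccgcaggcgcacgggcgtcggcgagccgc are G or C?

28

Base counts: T=1, G=15, C=13, A=3
Total G or C: 15 + 13 = 28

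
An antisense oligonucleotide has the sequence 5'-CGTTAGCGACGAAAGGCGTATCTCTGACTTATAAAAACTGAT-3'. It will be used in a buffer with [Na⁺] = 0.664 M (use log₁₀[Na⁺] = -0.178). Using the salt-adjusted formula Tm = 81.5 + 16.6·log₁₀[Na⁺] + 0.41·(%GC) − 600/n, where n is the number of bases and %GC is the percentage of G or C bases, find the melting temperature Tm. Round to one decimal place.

80.9°C

Length n = 42. Counting bases: A=14, G=9, T=11, C=8
G+C = 17, so %GC = 17/42 × 100 = 40.476%
Salt term: 16.6 × (-0.178) = -2.955
GC term: 0.41 × 40.476 = 16.595; length term: −600/42 = −14.286
Tm = 81.5 + (-2.955) + 16.595 − 14.286 = 80.854 → 80.9°C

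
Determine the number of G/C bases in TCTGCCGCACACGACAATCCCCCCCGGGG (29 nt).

G=7, C=14, A=5, T=3
Total G or C: 7 + 14 = 21

21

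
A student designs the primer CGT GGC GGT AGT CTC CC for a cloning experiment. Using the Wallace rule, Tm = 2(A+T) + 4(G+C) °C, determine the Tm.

58°C

Counting bases: G=6, A=1, T=4, C=6
So N_AT = 5 and N_GC = 12.
Tm = 2(5) + 4(12) = 10 + 48 = 58°C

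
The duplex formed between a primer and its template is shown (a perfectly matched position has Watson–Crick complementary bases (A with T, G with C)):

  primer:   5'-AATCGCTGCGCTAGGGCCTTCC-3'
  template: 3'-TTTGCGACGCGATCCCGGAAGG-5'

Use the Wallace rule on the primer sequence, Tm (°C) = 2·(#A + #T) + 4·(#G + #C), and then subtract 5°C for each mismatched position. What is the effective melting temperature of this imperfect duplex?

Primer base counts: A=3, T=5, G=6, C=8 → A+T=8, G+C=14
Perfect-match Tm = 2(8) + 4(14) = 16 + 56 = 72°C
Mismatches (positions where the bases are not complementary): 1 (at position 3)
Effective Tm = 72 − 1×5 = 72 − 5 = 67°C

67°C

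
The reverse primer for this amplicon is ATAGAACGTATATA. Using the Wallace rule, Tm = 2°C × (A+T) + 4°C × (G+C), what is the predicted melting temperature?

34°C

Counting bases: A=7, T=4, C=1, G=2
A+T = 11, G+C = 3
Tm = 2×11 + 4×3 = 34°C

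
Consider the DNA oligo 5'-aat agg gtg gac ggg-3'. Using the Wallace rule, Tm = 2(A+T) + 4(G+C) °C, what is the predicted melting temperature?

48°C

A=4, C=1, T=2, G=8
AT pairs contribute 6, GC pairs contribute 9.
Tm = 2(6) + 4(9) = 12 + 36 = 48°C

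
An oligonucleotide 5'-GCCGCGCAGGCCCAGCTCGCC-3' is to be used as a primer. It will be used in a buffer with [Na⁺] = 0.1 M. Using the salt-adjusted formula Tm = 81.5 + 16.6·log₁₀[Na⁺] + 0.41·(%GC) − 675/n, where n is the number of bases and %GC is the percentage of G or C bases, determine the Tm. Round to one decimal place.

Length n = 21. Counting bases: C=11, A=2, G=7, T=1
G+C = 18, so %GC = 18/21 × 100 = 85.714%
Salt term: 16.6 × (-1) = -16.6
GC term: 0.41 × 85.714 = 35.143; length term: −675/21 = −32.143
Tm = 81.5 + (-16.6) + 35.143 − 32.143 = 67.9 → 67.9°C

67.9°C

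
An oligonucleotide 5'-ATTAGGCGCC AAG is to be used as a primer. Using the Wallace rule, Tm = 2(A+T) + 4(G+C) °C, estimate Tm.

Base counts: G=4, A=4, C=3, T=2
A+T = 6, G+C = 7
Tm = 2×6 + 4×7 = 40°C

40°C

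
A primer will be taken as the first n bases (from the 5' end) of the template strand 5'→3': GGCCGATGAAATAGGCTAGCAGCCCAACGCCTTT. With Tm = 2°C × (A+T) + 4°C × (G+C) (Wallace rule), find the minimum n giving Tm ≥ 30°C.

First 8 bases: GGCCGATG → Tm = 28°C (< 30°C)
First 9 bases: GGCCGATGA → Tm = 30°C (≥ 30°C)
Each additional base adds 2°C (A/T) or 4°C (G/C), so Tm is non-decreasing in n; n = 9 is the first length to reach 30°C.

n = 9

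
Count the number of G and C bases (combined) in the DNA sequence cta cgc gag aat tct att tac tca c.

T=8, A=7, G=3, C=7
Total G or C: 3 + 7 = 10

10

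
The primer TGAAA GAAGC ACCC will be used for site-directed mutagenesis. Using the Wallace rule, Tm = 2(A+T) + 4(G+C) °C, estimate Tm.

42°C

Base counts: T=1, A=6, C=4, G=3
So N_AT = 7 and N_GC = 7.
Tm = 2(7) + 4(7) = 14 + 28 = 42°C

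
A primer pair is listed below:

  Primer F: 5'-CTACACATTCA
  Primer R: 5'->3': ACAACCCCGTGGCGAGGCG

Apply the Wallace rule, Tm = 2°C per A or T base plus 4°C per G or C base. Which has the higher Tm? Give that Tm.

Primer F: A+T=7, G+C=4 → Tm = 2(7)+4(4) = 30°C
Primer R: A+T=5, G+C=14 → Tm = 2(5)+4(14) = 66°C
30°C vs 66°C → primer R is higher.

Primer R, 66°C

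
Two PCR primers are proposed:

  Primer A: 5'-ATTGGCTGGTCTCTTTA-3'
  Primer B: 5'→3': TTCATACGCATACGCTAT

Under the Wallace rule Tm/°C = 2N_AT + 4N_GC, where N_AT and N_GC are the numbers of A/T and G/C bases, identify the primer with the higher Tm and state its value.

Primer A: A+T=10, G+C=7 → Tm = 2(10)+4(7) = 48°C
Primer B: A+T=11, G+C=7 → Tm = 2(11)+4(7) = 50°C
48°C vs 50°C → primer B is higher.

Primer B, 50°C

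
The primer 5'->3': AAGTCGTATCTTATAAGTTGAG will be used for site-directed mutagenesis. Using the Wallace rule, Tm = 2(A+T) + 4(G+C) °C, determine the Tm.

Base counts: C=2, T=8, A=7, G=5
So N_AT = 15 and N_GC = 7.
Tm = 4·7 + 2·15 = 28 + 30 = 58°C

58°C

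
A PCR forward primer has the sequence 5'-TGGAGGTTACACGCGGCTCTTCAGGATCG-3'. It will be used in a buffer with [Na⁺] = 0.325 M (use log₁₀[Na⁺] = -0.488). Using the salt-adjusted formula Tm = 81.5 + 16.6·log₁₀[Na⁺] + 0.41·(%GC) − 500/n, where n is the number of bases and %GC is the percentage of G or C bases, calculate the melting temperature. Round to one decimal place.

80.2°C

Length n = 29. Base counts: C=7, T=7, G=10, A=5
G+C = 17, so %GC = 17/29 × 100 = 58.621%
Salt term: 16.6 × (-0.488) = -8.101
GC term: 0.41 × 58.621 = 24.035; length term: −500/29 = −17.241
Tm = 81.5 + (-8.101) + 24.035 − 17.241 = 80.193 → 80.2°C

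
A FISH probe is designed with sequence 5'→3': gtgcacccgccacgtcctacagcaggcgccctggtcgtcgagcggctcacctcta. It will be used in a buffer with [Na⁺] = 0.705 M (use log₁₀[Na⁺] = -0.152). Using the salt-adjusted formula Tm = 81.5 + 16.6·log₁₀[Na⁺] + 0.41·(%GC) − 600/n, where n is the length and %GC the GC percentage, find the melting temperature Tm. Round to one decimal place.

Length n = 55. Counting bases: T=9, C=23, A=8, G=15
G+C = 38, so %GC = 38/55 × 100 = 69.091%
Salt term: 16.6 × (-0.152) = -2.523
GC term: 0.41 × 69.091 = 28.327; length term: −600/55 = −10.909
Tm = 81.5 + (-2.523) + 28.327 − 10.909 = 96.395 → 96.4°C

96.4°C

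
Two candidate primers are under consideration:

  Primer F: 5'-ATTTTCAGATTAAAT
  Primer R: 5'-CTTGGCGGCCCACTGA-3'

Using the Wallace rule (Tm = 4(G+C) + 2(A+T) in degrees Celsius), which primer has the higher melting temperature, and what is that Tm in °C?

Primer F: A+T=13, G+C=2 → Tm = 2(13)+4(2) = 34°C
Primer R: A+T=5, G+C=11 → Tm = 2(5)+4(11) = 54°C
34°C vs 54°C → primer R is higher.

Primer R, 54°C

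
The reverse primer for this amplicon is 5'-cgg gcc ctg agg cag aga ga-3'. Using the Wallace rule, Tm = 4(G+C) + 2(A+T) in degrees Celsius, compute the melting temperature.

Scanning the sequence gives A=5, G=9, C=5, T=1.
A+T = 6, G+C = 14
Tm = 4·14 + 2·6 = 56 + 12 = 68°C

68°C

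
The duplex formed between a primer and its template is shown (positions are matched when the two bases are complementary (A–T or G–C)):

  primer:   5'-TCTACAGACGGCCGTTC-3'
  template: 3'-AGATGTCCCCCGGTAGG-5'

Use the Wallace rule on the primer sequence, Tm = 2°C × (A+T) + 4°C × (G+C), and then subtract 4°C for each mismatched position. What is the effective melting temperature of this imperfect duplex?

38°C

Primer base counts: A=3, T=4, G=4, C=6 → A+T=7, G+C=10
Perfect-match Tm = 2(7) + 4(10) = 14 + 40 = 54°C
Mismatches (positions where the bases are not complementary): 4 (at positions 8, 9, 14, 16)
Effective Tm = 54 − 4×4 = 54 − 16 = 38°C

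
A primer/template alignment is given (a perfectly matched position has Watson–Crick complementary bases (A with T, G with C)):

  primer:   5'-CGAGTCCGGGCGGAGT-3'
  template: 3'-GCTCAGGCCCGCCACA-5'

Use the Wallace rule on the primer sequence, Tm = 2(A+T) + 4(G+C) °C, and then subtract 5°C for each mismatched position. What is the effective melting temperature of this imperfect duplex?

51°C

Primer base counts: A=2, T=2, G=8, C=4 → A+T=4, G+C=12
Perfect-match Tm = 2(4) + 4(12) = 8 + 48 = 56°C
Mismatches (positions where the bases are not complementary): 1 (at position 14)
Effective Tm = 56 − 1×5 = 56 − 5 = 51°C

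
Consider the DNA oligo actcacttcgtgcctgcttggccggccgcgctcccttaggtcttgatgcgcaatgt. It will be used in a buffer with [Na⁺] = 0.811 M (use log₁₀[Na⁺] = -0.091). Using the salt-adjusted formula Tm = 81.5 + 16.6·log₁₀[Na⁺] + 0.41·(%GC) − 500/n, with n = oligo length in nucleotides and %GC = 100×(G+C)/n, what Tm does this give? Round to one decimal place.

96.0°C

Length n = 56. Scanning the sequence gives C=19, G=15, A=6, T=16.
G+C = 34, so %GC = 34/56 × 100 = 60.714%
Salt term: 16.6 × (-0.091) = -1.511
GC term: 0.41 × 60.714 = 24.893; length term: −500/56 = −8.929
Tm = 81.5 + (-1.511) + 24.893 − 8.929 = 95.953 → 96.0°C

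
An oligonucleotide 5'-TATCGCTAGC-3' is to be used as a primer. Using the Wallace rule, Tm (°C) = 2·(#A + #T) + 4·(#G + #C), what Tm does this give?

C=3, G=2, A=2, T=3
AT pairs contribute 5, GC pairs contribute 5.
Tm = 2×5 + 4×5 = 30°C

30°C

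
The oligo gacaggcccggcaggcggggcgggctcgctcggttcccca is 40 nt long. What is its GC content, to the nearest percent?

Scanning the sequence gives T=4, C=15, A=4, G=17.
G+C = 17 + 15 = 32 out of 40 bases
%GC = 32/40 × 100 = 80% ≈ 80%

80%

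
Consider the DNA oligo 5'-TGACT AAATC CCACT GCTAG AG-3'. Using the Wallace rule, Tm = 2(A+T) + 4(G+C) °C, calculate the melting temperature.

64°C

Base counts: A=7, C=6, T=5, G=4
A+T = 12, G+C = 10
Tm = 2(12) + 4(10) = 24 + 40 = 64°C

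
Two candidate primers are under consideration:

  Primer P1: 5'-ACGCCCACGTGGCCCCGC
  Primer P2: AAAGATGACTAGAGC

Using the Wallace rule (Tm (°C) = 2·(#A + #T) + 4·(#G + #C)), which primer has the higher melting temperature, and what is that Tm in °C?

Primer P1: A+T=3, G+C=15 → Tm = 2(3)+4(15) = 66°C
Primer P2: A+T=9, G+C=6 → Tm = 2(9)+4(6) = 42°C
66°C vs 42°C → primer P1 is higher.

Primer P1, 66°C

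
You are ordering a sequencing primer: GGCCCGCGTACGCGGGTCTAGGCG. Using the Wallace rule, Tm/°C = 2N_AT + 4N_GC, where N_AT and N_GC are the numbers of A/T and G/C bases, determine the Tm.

Scanning the sequence gives T=3, A=2, G=11, C=8.
So N_AT = 5 and N_GC = 19.
Tm = 2(5) + 4(19) = 10 + 76 = 86°C

86°C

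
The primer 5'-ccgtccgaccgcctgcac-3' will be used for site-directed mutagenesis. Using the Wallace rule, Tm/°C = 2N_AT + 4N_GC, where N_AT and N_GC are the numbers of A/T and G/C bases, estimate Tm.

64°C

Scanning the sequence gives G=4, T=2, C=10, A=2.
So N_AT = 4 and N_GC = 14.
Tm = 2(4) + 4(14) = 8 + 56 = 64°C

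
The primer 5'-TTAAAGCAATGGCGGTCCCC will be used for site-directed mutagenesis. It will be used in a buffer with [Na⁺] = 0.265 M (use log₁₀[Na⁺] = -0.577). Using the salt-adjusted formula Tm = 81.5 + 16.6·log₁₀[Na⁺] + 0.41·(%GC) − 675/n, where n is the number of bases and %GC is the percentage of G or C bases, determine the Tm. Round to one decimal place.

60.7°C

Length n = 20. C=6, G=5, A=5, T=4
G+C = 11, so %GC = 11/20 × 100 = 55%
Salt term: 16.6 × (-0.577) = -9.578
GC term: 0.41 × 55 = 22.55; length term: −675/20 = −33.75
Tm = 81.5 + (-9.578) + 22.55 − 33.75 = 60.722 → 60.7°C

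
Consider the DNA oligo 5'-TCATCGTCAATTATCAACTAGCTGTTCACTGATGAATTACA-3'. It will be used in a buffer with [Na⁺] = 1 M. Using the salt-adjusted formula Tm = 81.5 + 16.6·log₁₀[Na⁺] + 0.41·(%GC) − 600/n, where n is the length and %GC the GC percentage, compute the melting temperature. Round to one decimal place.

Length n = 41. Counting bases: G=5, C=9, T=14, A=13
G+C = 14, so %GC = 14/41 × 100 = 34.146%
Salt term: 16.6 × (0) = 0
GC term: 0.41 × 34.146 = 14; length term: −600/41 = −14.634
Tm = 81.5 + (0) + 14 − 14.634 = 80.866 → 80.9°C

80.9°C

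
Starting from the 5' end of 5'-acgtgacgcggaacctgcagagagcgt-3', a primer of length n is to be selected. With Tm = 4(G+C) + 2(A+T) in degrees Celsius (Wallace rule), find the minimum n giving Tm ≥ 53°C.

First 16 bases: ACGTGACGCGGAACCT → Tm = 52°C (< 53°C)
First 17 bases: ACGTGACGCGGAACCTG → Tm = 56°C (≥ 53°C)
Each additional base adds 2°C (A/T) or 4°C (G/C), so Tm is non-decreasing in n; n = 17 is the first length to reach 53°C.

n = 17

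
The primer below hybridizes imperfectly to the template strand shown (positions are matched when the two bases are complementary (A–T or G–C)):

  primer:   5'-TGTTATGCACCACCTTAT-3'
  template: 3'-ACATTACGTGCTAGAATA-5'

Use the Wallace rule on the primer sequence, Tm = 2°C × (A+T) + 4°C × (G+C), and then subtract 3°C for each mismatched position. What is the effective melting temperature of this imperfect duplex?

Primer base counts: A=4, T=7, G=2, C=5 → A+T=11, G+C=7
Perfect-match Tm = 2(11) + 4(7) = 22 + 28 = 50°C
Mismatches (positions where the bases are not complementary): 3 (at positions 4, 11, 13)
Effective Tm = 50 − 3×3 = 50 − 9 = 41°C

41°C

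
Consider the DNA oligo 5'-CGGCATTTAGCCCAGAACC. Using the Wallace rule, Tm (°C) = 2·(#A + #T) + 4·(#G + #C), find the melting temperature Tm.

Base counts: G=4, T=3, A=5, C=7
A+T = 8, G+C = 11
Tm = 4·11 + 2·8 = 44 + 16 = 60°C

60°C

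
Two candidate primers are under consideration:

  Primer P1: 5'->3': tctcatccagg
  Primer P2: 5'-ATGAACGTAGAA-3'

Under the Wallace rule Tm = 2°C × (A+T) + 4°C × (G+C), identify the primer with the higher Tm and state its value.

Primer P1, 34°C

Primer P1: A+T=5, G+C=6 → Tm = 2(5)+4(6) = 34°C
Primer P2: A+T=8, G+C=4 → Tm = 2(8)+4(4) = 32°C
34°C vs 32°C → primer P1 is higher.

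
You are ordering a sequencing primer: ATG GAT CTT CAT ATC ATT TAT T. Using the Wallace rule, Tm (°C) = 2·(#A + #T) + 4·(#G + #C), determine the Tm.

54°C

Counting bases: G=2, C=3, A=6, T=11
So N_AT = 17 and N_GC = 5.
Tm = 2×17 + 4×5 = 54°C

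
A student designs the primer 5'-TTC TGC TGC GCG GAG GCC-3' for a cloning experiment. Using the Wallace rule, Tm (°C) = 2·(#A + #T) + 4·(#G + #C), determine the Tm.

62°C

Base counts: C=6, A=1, T=4, G=7
AT pairs contribute 5, GC pairs contribute 13.
Tm = 4·13 + 2·5 = 52 + 10 = 62°C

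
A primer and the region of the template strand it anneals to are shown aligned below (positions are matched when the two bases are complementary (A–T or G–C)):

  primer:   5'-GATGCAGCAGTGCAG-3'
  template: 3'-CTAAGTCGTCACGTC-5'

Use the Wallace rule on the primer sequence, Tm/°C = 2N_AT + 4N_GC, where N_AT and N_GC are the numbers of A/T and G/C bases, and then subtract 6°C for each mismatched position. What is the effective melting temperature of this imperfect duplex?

Primer base counts: A=4, T=2, G=6, C=3 → A+T=6, G+C=9
Perfect-match Tm = 2(6) + 4(9) = 12 + 36 = 48°C
Mismatches (positions where the bases are not complementary): 1 (at position 4)
Effective Tm = 48 − 1×6 = 48 − 6 = 42°C

42°C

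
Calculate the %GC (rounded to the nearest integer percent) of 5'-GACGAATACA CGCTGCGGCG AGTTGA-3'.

Base counts: G=9, C=6, A=7, T=4
G+C = 9 + 6 = 15 out of 26 bases
%GC = 15/26 × 100 = 57.69% ≈ 58%

58%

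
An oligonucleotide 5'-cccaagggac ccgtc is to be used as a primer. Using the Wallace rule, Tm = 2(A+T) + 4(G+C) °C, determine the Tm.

Scanning the sequence gives G=4, T=1, A=3, C=7.
AT pairs contribute 4, GC pairs contribute 11.
Tm = 4·11 + 2·4 = 44 + 8 = 52°C

52°C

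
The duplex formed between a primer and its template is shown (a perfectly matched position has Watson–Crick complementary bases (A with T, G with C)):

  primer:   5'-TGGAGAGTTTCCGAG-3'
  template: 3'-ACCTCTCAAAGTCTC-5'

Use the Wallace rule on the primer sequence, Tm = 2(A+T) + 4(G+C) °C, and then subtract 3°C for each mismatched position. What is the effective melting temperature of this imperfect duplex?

Primer base counts: A=3, T=4, G=6, C=2 → A+T=7, G+C=8
Perfect-match Tm = 2(7) + 4(8) = 14 + 32 = 46°C
Mismatches (positions where the bases are not complementary): 1 (at position 12)
Effective Tm = 46 − 1×3 = 46 − 3 = 43°C

43°C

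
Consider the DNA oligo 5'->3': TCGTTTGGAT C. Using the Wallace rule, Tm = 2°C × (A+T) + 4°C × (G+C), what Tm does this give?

Counting bases: C=2, A=1, T=5, G=3
AT pairs contribute 6, GC pairs contribute 5.
Tm = 2(6) + 4(5) = 12 + 20 = 32°C

32°C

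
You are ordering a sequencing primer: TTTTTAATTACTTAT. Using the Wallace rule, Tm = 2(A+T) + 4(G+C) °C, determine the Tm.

Counting bases: G=0, C=1, A=4, T=10
So N_AT = 14 and N_GC = 1.
Tm = 4·1 + 2·14 = 4 + 28 = 32°C

32°C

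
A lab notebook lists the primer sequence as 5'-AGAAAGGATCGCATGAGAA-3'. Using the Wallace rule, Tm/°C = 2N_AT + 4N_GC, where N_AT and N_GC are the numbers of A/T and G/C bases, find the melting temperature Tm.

Scanning the sequence gives A=9, T=2, G=6, C=2.
A+T = 11, G+C = 8
Tm = 2(11) + 4(8) = 22 + 32 = 54°C

54°C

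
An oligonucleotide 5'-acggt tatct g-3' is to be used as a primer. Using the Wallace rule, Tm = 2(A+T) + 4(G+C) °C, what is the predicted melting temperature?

C=2, A=2, T=4, G=3
So N_AT = 6 and N_GC = 5.
Tm = 2×6 + 4×5 = 32°C

32°C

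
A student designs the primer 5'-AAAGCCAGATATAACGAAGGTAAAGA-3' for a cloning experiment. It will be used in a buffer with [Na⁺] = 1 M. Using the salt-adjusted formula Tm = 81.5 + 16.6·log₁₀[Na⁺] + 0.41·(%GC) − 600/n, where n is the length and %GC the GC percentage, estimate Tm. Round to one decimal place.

72.6°C

Length n = 26. Scanning the sequence gives T=3, G=6, A=14, C=3.
G+C = 9, so %GC = 9/26 × 100 = 34.615%
Salt term: 16.6 × (0) = 0
GC term: 0.41 × 34.615 = 14.192; length term: −600/26 = −23.077
Tm = 81.5 + (0) + 14.192 − 23.077 = 72.615 → 72.6°C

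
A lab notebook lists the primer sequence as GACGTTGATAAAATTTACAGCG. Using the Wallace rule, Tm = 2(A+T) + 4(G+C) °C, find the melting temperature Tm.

Base counts: T=6, A=8, C=3, G=5
A+T = 14, G+C = 8
Tm = 4·8 + 2·14 = 32 + 28 = 60°C

60°C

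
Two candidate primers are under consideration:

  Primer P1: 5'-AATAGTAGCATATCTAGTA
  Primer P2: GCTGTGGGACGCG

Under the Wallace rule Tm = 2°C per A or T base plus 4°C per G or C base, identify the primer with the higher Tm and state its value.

Primer P1, 48°C

Primer P1: A+T=14, G+C=5 → Tm = 2(14)+4(5) = 48°C
Primer P2: A+T=3, G+C=10 → Tm = 2(3)+4(10) = 46°C
48°C vs 46°C → primer P1 is higher.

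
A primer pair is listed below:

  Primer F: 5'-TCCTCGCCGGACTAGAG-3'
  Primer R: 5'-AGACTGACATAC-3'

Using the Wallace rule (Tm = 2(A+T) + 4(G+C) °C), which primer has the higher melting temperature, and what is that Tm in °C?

Primer F, 56°C

Primer F: A+T=6, G+C=11 → Tm = 2(6)+4(11) = 56°C
Primer R: A+T=7, G+C=5 → Tm = 2(7)+4(5) = 34°C
56°C vs 34°C → primer F is higher.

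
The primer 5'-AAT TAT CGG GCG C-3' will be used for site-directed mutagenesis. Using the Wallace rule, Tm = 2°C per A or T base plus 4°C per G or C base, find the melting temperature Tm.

Counting bases: G=4, C=3, A=3, T=3
So N_AT = 6 and N_GC = 7.
Tm = 2(6) + 4(7) = 12 + 28 = 40°C

40°C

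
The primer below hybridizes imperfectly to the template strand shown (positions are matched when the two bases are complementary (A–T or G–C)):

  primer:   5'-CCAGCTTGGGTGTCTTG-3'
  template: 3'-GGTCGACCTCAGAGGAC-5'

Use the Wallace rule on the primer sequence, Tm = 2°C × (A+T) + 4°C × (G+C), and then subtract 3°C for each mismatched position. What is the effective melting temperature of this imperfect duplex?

42°C

Primer base counts: A=1, T=6, G=6, C=4 → A+T=7, G+C=10
Perfect-match Tm = 2(7) + 4(10) = 14 + 40 = 54°C
Mismatches (positions where the bases are not complementary): 4 (at positions 7, 9, 12, 15)
Effective Tm = 54 − 4×3 = 54 − 12 = 42°C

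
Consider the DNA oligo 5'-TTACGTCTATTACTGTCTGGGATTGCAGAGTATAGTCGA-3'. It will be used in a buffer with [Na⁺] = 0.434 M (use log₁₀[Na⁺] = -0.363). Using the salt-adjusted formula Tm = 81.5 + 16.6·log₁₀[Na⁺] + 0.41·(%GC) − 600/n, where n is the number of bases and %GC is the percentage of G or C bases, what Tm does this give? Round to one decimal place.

Length n = 39. Base counts: C=6, G=10, A=9, T=14
G+C = 16, so %GC = 16/39 × 100 = 41.026%
Salt term: 16.6 × (-0.363) = -6.026
GC term: 0.41 × 41.026 = 16.821; length term: −600/39 = −15.385
Tm = 81.5 + (-6.026) + 16.821 − 15.385 = 76.91 → 76.9°C

76.9°C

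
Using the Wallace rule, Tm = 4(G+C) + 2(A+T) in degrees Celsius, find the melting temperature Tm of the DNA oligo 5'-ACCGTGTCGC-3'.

G=3, T=2, A=1, C=4
AT pairs contribute 3, GC pairs contribute 7.
Tm = 4·7 + 2·3 = 28 + 6 = 34°C

34°C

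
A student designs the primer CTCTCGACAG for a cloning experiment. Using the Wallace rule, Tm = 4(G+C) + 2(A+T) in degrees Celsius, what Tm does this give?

Base counts: A=2, C=4, T=2, G=2
AT pairs contribute 4, GC pairs contribute 6.
Tm = 2(4) + 4(6) = 8 + 24 = 32°C

32°C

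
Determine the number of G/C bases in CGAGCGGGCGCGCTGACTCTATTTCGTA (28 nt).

17

Base counts: A=4, T=7, G=9, C=8
Total G or C: 9 + 8 = 17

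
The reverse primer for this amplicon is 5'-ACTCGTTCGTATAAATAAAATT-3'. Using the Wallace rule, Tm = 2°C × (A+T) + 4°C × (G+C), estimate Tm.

Scanning the sequence gives T=8, A=9, G=2, C=3.
A+T = 17, G+C = 5
Tm = 2×17 + 4×5 = 54°C

54°C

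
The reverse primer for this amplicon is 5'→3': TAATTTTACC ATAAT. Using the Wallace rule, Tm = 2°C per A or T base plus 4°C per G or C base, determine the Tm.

Base counts: C=2, A=6, T=7, G=0
AT pairs contribute 13, GC pairs contribute 2.
Tm = 2×13 + 4×2 = 34°C

34°C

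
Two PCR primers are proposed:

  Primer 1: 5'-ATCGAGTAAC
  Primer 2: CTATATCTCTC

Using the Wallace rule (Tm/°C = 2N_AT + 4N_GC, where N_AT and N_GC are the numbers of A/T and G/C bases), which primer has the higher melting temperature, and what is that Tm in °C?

Primer 1: A+T=6, G+C=4 → Tm = 2(6)+4(4) = 28°C
Primer 2: A+T=7, G+C=4 → Tm = 2(7)+4(4) = 30°C
28°C vs 30°C → primer 2 is higher.

Primer 2, 30°C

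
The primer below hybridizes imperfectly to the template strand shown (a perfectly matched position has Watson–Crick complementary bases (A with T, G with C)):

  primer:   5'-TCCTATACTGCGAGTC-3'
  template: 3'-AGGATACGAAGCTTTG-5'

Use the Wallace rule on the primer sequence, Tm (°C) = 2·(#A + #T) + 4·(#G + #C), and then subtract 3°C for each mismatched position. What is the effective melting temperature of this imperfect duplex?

36°C

Primer base counts: A=3, T=5, G=3, C=5 → A+T=8, G+C=8
Perfect-match Tm = 2(8) + 4(8) = 16 + 32 = 48°C
Mismatches (positions where the bases are not complementary): 4 (at positions 7, 10, 14, 15)
Effective Tm = 48 − 4×3 = 48 − 12 = 36°C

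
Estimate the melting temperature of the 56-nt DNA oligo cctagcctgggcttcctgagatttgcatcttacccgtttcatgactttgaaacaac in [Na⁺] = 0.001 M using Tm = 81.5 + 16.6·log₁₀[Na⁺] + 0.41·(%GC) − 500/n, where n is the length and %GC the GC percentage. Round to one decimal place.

Length n = 56. A=12, C=16, T=18, G=10
G+C = 26, so %GC = 26/56 × 100 = 46.429%
Salt term: 16.6 × (-3) = -49.8
GC term: 0.41 × 46.429 = 19.036; length term: −500/56 = −8.929
Tm = 81.5 + (-49.8) + 19.036 − 8.929 = 41.807 → 41.8°C

41.8°C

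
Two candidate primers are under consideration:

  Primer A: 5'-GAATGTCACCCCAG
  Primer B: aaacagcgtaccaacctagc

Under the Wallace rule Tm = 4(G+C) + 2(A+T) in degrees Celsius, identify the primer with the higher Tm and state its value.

Primer A: A+T=6, G+C=8 → Tm = 2(6)+4(8) = 44°C
Primer B: A+T=10, G+C=10 → Tm = 2(10)+4(10) = 60°C
44°C vs 60°C → primer B is higher.

Primer B, 60°C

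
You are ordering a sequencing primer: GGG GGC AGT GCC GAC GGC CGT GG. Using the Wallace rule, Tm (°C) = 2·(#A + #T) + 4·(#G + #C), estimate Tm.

Scanning the sequence gives A=2, C=6, T=2, G=13.
So N_AT = 4 and N_GC = 19.
Tm = 4·19 + 2·4 = 76 + 8 = 84°C

84°C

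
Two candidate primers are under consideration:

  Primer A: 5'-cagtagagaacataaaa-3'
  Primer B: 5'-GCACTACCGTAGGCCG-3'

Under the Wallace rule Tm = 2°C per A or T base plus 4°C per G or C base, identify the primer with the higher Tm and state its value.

Primer B, 54°C

Primer A: A+T=12, G+C=5 → Tm = 2(12)+4(5) = 44°C
Primer B: A+T=5, G+C=11 → Tm = 2(5)+4(11) = 54°C
44°C vs 54°C → primer B is higher.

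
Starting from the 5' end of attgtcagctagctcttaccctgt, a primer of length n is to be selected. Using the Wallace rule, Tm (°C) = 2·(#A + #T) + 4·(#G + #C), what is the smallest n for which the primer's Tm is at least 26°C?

First 8 bases: ATTGTCAG → Tm = 22°C (< 26°C)
First 9 bases: ATTGTCAGC → Tm = 26°C (≥ 26°C)
Since every base adds ≥2°C, Tm only increases with n, so the threshold is first crossed at n = 9.

n = 9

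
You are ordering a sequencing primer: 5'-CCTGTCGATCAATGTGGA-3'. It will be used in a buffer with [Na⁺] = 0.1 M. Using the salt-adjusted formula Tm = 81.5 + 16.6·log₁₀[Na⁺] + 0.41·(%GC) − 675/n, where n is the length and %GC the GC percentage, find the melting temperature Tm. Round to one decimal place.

Length n = 18. Base counts: A=4, C=4, T=5, G=5
G+C = 9, so %GC = 9/18 × 100 = 50%
Salt term: 16.6 × (-1) = -16.6
GC term: 0.41 × 50 = 20.5; length term: −675/18 = −37.5
Tm = 81.5 + (-16.6) + 20.5 − 37.5 = 47.9 → 47.9°C

47.9°C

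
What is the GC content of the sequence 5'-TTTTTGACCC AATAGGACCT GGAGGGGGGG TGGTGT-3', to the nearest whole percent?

Counting bases: A=6, T=10, C=5, G=15
G+C = 15 + 5 = 20 out of 36 bases
%GC = 20/36 × 100 = 55.56% ≈ 56%

56%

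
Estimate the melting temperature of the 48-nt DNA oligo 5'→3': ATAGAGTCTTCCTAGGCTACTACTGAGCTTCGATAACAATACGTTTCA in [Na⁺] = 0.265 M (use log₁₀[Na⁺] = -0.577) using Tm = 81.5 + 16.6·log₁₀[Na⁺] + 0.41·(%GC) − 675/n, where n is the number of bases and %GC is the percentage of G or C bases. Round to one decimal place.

74.1°C

Length n = 48. Scanning the sequence gives C=11, G=8, A=14, T=15.
G+C = 19, so %GC = 19/48 × 100 = 39.583%
Salt term: 16.6 × (-0.577) = -9.578
GC term: 0.41 × 39.583 = 16.229; length term: −675/48 = −14.062
Tm = 81.5 + (-9.578) + 16.229 − 14.062 = 74.089 → 74.1°C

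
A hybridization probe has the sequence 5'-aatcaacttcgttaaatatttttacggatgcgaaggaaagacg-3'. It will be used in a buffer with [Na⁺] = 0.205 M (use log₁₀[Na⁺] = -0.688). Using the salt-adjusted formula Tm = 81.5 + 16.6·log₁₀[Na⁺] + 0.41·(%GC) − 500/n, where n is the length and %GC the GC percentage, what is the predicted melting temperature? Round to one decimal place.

Length n = 43. Base counts: G=9, A=16, C=6, T=12
G+C = 15, so %GC = 15/43 × 100 = 34.884%
Salt term: 16.6 × (-0.688) = -11.421
GC term: 0.41 × 34.884 = 14.302; length term: −500/43 = −11.628
Tm = 81.5 + (-11.421) + 14.302 − 11.628 = 72.753 → 72.8°C

72.8°C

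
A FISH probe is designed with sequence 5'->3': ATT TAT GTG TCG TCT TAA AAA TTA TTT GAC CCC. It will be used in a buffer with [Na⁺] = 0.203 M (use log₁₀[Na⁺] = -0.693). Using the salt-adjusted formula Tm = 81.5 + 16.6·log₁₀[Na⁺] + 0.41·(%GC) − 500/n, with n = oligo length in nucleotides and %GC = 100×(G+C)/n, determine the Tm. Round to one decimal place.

67.3°C

Length n = 33. Base counts: T=14, A=9, C=6, G=4
G+C = 10, so %GC = 10/33 × 100 = 30.303%
Salt term: 16.6 × (-0.693) = -11.504
GC term: 0.41 × 30.303 = 12.424; length term: −500/33 = −15.152
Tm = 81.5 + (-11.504) + 12.424 − 15.152 = 67.268 → 67.3°C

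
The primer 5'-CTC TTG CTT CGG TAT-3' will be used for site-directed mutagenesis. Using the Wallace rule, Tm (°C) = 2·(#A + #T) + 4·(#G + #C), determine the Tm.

Scanning the sequence gives A=1, C=4, T=7, G=3.
AT pairs contribute 8, GC pairs contribute 7.
Tm = 2(8) + 4(7) = 16 + 28 = 44°C

44°C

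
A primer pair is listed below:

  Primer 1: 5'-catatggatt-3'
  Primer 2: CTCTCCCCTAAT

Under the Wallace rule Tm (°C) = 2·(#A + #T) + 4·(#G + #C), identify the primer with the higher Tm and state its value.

Primer 1: A+T=7, G+C=3 → Tm = 2(7)+4(3) = 26°C
Primer 2: A+T=6, G+C=6 → Tm = 2(6)+4(6) = 36°C
26°C vs 36°C → primer 2 is higher.

Primer 2, 36°C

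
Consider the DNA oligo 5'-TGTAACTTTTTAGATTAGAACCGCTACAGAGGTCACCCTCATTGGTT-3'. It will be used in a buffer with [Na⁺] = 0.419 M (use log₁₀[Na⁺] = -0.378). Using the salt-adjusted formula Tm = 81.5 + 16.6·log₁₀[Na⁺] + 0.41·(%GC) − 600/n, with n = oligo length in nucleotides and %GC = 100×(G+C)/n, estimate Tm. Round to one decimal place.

79.0°C

Length n = 47. Base counts: T=16, G=9, A=12, C=10
G+C = 19, so %GC = 19/47 × 100 = 40.426%
Salt term: 16.6 × (-0.378) = -6.275
GC term: 0.41 × 40.426 = 16.575; length term: −600/47 = −12.766
Tm = 81.5 + (-6.275) + 16.575 − 12.766 = 79.034 → 79.0°C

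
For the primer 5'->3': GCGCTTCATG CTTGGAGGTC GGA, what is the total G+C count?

14

Scanning the sequence gives G=9, C=5, T=6, A=3.
Total G or C: 9 + 5 = 14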